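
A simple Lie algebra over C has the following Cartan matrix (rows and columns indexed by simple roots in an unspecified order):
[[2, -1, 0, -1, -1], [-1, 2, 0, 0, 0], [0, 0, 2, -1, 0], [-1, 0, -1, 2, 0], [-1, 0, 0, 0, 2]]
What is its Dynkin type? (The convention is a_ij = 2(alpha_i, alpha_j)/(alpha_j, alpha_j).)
D_5 (so(10))

The matrix has rank 5 with 2's on the diagonal. Reading the off-diagonal entries as Dynkin edges (a single edge where a_ij = a_ji = -1; a double or triple edge where a_ij * a_ji = 2 or 3), the diagram is a chain of 3 nodes with a fork of two nodes at one end (D_5). One simple-root ordering that puts it in standard form is (alpha_3, alpha_4, alpha_1, alpha_2, alpha_5). So the algebra is type D_5, i.e. so(10).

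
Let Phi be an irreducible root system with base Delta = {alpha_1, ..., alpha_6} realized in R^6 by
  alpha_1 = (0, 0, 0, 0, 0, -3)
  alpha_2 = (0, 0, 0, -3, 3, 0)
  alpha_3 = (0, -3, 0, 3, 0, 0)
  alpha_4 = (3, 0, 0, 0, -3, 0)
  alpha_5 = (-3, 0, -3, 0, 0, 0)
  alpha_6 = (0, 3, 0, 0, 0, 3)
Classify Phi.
type B_6

Compute the Cartan integers a_ij = 2(alpha_i, alpha_j)/(alpha_j, alpha_j); the resulting 6x6 Cartan matrix is
[[2, 0, 0, 0, 0, -1], [0, 2, -1, -1, 0, 0], [0, -1, 2, 0, 0, -1], [0, -1, 0, 2, -1, 0], [0, 0, 0, -1, 2, 0], [-2, 0, -1, 0, 0, 2]].
The roots have two lengths (squared-length ratio 2:1); the short ones are alpha_{1}. The associated Dynkin diagram is a chain of 6 nodes with a double edge at one end; the terminal node there is the unique short simple root (B_6), so the type is B_6 (the algebra so(13)).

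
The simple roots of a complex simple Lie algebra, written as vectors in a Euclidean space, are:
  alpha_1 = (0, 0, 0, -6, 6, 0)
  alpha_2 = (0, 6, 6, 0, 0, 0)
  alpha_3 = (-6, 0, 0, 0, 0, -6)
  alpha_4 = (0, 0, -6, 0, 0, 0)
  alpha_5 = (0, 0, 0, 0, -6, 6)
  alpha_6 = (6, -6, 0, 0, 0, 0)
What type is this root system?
type B_6

Compute the Cartan integers a_ij = 2(alpha_i, alpha_j)/(alpha_j, alpha_j); the resulting 6x6 Cartan matrix is
[[2, 0, 0, 0, -1, 0], [0, 2, 0, -2, 0, -1], [0, 0, 2, 0, -1, -1], [0, -1, 0, 2, 0, 0], [-1, 0, -1, 0, 2, 0], [0, -1, -1, 0, 0, 2]].
The roots have two lengths (squared-length ratio 2:1); the short ones are alpha_{4}. The associated Dynkin diagram is a chain of 6 nodes with a double edge at one end; the terminal node there is the unique short simple root (B_6), so the type is B_6 (the algebra so(13)).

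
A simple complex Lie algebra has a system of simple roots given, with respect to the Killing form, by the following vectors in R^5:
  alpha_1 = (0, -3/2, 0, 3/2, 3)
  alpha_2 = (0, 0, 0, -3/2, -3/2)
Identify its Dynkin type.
Compute the Cartan integers a_ij = 2(alpha_i, alpha_j)/(alpha_j, alpha_j); the resulting 2x2 Cartan matrix is
[[2, -3], [-1, 2]].
The roots have two lengths (squared-length ratio 3:1); the short ones are alpha_{2}. The associated Dynkin diagram is two nodes joined by a triple edge (G_2), so the type is G_2.

G_2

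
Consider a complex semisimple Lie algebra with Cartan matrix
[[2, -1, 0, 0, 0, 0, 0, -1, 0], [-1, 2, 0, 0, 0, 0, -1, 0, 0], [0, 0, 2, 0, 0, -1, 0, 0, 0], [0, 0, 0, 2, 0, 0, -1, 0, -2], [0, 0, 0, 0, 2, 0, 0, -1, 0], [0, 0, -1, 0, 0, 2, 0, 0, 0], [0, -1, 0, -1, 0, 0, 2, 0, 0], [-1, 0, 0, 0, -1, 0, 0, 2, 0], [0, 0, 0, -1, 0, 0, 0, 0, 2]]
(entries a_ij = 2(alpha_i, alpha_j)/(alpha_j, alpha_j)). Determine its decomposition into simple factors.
The diagram associated to this matrix has two connected components: the simple roots {alpha_3, alpha_6} form a chain of 2 nodes with single edges (A_2), and {alpha_1, alpha_2, alpha_4, alpha_5, alpha_7, alpha_8, alpha_9} form a chain of 7 nodes with a double edge at one end; the terminal node there is the unique short simple root (B_7). A semisimple Lie algebra decomposes uniquely as the direct sum of simple ideals, one per connected component of its Dynkin diagram, so g ≅ A_2 ⊕ B_7 (dimension 8 + 105 = 113).

A2 + B7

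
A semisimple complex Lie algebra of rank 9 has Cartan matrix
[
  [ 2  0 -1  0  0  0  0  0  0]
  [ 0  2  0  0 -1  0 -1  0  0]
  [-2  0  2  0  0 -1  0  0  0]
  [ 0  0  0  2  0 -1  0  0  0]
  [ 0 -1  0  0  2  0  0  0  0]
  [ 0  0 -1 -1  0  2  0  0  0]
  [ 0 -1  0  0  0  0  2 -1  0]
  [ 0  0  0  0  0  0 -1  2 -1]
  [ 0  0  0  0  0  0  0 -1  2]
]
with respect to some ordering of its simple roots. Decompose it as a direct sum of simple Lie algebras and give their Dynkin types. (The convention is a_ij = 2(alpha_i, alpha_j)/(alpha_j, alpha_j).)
A_5 (sl(6)) + B_4 (so(9))

The diagram associated to this matrix has two connected components: the simple roots {alpha_2, alpha_5, alpha_7, alpha_8, alpha_9} form a chain of 5 nodes with single edges (A_5), and {alpha_1, alpha_3, alpha_4, alpha_6} form a chain of 4 nodes with a double edge at one end; the terminal node there is the unique short simple root (B_4). A semisimple Lie algebra decomposes uniquely as the direct sum of simple ideals, one per connected component of its Dynkin diagram, so g ≅ A_5 ⊕ B_4 (dimension 35 + 36 = 71).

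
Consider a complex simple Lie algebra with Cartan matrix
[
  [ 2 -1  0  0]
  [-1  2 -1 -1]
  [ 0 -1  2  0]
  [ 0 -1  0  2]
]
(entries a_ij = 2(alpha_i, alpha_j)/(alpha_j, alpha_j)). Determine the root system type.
D_4 (so(8))

The matrix has rank 4 with 2's on the diagonal. Reading the off-diagonal entries as Dynkin edges (a single edge where a_ij = a_ji = -1; a double or triple edge where a_ij * a_ji = 2 or 3), the diagram is a chain of 2 nodes with a fork of two nodes at one end (D_4). One simple-root ordering that puts it in standard form is (alpha_3, alpha_2, alpha_1, alpha_4). So the algebra is type D_4, i.e. so(8).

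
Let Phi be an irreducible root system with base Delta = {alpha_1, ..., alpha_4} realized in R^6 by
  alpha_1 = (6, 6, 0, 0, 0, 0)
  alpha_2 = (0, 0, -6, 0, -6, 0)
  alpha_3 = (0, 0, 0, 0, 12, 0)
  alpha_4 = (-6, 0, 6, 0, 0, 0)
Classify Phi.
C_4 (sp(8))

Compute the Cartan integers a_ij = 2(alpha_i, alpha_j)/(alpha_j, alpha_j); the resulting 4x4 Cartan matrix is
[[2, 0, 0, -1], [0, 2, -1, -1], [0, -2, 2, 0], [-1, -1, 0, 2]].
The roots have two lengths (squared-length ratio 2:1); the short ones are alpha_{1,2,4}. The associated Dynkin diagram is a chain of 4 nodes with a double edge at one end; the terminal node there is the unique long simple root (C_4), so the type is C_4 (the algebra sp(8)).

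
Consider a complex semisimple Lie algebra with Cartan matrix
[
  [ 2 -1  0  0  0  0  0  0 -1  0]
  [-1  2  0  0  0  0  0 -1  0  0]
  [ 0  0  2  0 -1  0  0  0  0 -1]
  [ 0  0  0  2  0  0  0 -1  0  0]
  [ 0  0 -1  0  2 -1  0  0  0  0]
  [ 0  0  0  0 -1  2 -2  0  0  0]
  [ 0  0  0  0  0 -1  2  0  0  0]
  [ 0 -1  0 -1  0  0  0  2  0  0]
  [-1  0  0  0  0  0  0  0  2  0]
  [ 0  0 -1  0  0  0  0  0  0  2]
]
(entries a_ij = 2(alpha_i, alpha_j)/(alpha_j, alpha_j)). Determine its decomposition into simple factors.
The diagram associated to this matrix has two connected components: the simple roots {alpha_1, alpha_2, alpha_4, alpha_8, alpha_9} form a chain of 5 nodes with single edges (A_5), and {alpha_3, alpha_5, alpha_6, alpha_7, alpha_10} form a chain of 5 nodes with a double edge at one end; the terminal node there is the unique short simple root (B_5). A semisimple Lie algebra decomposes uniquely as the direct sum of simple ideals, one per connected component of its Dynkin diagram, so g ≅ A_5 ⊕ B_5 (dimension 35 + 55 = 90).

A_5 + B_5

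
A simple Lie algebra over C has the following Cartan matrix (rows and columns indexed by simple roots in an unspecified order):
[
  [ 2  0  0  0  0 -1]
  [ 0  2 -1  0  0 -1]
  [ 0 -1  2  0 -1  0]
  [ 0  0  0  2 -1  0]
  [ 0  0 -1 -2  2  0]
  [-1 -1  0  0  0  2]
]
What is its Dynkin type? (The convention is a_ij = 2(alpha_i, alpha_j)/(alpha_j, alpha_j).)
B_6

The matrix has rank 6 with 2's on the diagonal. Reading the off-diagonal entries as Dynkin edges (a single edge where a_ij = a_ji = -1; a double or triple edge where a_ij * a_ji = 2 or 3), the diagram is a chain of 6 nodes with a double edge at one end; the terminal node there is the unique short simple root (B_6). One simple-root ordering that puts it in standard form is (alpha_1, alpha_6, alpha_2, alpha_3, alpha_5, alpha_4). So the algebra is type B_6, i.e. so(13).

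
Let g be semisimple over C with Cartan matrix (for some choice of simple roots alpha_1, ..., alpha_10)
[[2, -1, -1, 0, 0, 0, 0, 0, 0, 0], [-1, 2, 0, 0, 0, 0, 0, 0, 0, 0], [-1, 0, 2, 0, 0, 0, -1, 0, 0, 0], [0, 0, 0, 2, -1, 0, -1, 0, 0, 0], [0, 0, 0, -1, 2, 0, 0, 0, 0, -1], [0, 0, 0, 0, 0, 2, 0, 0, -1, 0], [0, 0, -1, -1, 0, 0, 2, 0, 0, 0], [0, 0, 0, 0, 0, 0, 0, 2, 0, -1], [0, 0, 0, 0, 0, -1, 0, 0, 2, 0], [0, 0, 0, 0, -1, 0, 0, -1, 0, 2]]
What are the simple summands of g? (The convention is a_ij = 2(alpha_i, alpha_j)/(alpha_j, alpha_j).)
The diagram associated to this matrix has two connected components: the simple roots {alpha_6, alpha_9} form a chain of 2 nodes with single edges (A_2), and {alpha_1, alpha_2, alpha_3, alpha_4, alpha_5, alpha_7, alpha_8, alpha_10} form a chain of 8 nodes with single edges (A_8). A semisimple Lie algebra decomposes uniquely as the direct sum of simple ideals, one per connected component of its Dynkin diagram, so g ≅ A_2 ⊕ A_8 (dimension 8 + 80 = 88).

type A_2 ⊕ type A_8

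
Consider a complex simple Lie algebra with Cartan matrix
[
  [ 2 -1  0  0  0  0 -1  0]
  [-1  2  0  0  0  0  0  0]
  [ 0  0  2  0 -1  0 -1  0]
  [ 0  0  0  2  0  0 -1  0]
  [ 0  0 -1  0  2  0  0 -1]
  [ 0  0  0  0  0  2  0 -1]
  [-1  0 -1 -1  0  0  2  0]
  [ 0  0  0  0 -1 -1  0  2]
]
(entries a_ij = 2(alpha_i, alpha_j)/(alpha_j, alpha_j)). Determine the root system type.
The matrix has rank 8 with 2's on the diagonal. Reading the off-diagonal entries as Dynkin edges (a single edge where a_ij = a_ji = -1; a double or triple edge where a_ij * a_ji = 2 or 3), the diagram is a chain of 7 nodes with one extra node attached to the third node from one end (E_8). One simple-root ordering that puts it in standard form is (alpha_2, alpha_4, alpha_1, alpha_7, alpha_3, alpha_5, alpha_8, alpha_6). So the algebra is type E_8.

type E_8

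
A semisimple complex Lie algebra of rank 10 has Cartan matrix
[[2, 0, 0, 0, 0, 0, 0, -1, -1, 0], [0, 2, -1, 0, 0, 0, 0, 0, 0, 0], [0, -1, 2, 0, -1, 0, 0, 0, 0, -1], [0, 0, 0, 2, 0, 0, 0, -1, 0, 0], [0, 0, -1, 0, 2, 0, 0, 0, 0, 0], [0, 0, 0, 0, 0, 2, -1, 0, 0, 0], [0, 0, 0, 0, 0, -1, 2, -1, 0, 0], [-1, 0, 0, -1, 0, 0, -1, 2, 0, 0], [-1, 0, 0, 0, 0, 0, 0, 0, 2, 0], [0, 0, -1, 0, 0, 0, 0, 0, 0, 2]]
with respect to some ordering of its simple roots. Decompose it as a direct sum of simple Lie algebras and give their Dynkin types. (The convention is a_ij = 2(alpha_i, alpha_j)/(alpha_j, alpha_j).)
The diagram associated to this matrix has two connected components: the simple roots {alpha_2, alpha_3, alpha_5, alpha_10} form a chain of 2 nodes with a fork of two nodes at one end (D_4), and {alpha_1, alpha_4, alpha_6, alpha_7, alpha_8, alpha_9} form a chain of 5 nodes with one extra node attached to the third node from one end (E_6). A semisimple Lie algebra decomposes uniquely as the direct sum of simple ideals, one per connected component of its Dynkin diagram, so g ≅ D_4 ⊕ E_6 (dimension 28 + 78 = 106).

type D_4 + type E_6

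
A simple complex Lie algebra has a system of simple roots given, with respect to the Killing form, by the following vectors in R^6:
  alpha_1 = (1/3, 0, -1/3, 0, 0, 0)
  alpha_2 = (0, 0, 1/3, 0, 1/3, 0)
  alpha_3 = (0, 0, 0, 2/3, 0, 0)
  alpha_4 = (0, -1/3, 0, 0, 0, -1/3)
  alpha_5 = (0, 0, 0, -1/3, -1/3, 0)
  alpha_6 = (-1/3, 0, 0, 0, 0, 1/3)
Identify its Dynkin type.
type C_6

Compute the Cartan integers a_ij = 2(alpha_i, alpha_j)/(alpha_j, alpha_j); the resulting 6x6 Cartan matrix is
[[2, -1, 0, 0, 0, -1], [-1, 2, 0, 0, -1, 0], [0, 0, 2, 0, -2, 0], [0, 0, 0, 2, 0, -1], [0, -1, -1, 0, 2, 0], [-1, 0, 0, -1, 0, 2]].
The roots have two lengths (squared-length ratio 2:1); the short ones are alpha_{1,2,4,5,6}. The associated Dynkin diagram is a chain of 6 nodes with a double edge at one end; the terminal node there is the unique long simple root (C_6), so the type is C_6 (the algebra sp(12)).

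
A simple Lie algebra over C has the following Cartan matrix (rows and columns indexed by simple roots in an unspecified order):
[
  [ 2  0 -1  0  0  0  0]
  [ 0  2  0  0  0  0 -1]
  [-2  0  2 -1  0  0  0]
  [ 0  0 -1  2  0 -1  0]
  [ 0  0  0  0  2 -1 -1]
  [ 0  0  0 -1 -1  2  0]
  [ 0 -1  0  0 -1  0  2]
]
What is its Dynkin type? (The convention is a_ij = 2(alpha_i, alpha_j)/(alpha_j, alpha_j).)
B_7

The matrix has rank 7 with 2's on the diagonal. Reading the off-diagonal entries as Dynkin edges (a single edge where a_ij = a_ji = -1; a double or triple edge where a_ij * a_ji = 2 or 3), the diagram is a chain of 7 nodes with a double edge at one end; the terminal node there is the unique short simple root (B_7). One simple-root ordering that puts it in standard form is (alpha_2, alpha_7, alpha_5, alpha_6, alpha_4, alpha_3, alpha_1). So the algebra is type B_7, i.e. so(15).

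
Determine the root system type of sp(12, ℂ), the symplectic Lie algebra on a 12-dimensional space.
This is sp(12), which has dimension 12(12+1)/2 = 78 and rank 12/2 = 6. In the classification of classical Lie algebras, the symplectic algebra sp(2n) has type C_n; here n = 6, so the Dynkin diagram is a chain of 6 nodes with a double edge at one end; the terminal node there is the unique long simple root (C_6). Hence the type is C_6.

C_6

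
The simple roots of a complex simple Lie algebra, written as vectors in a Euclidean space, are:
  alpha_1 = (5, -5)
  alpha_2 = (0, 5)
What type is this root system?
Compute the Cartan integers a_ij = 2(alpha_i, alpha_j)/(alpha_j, alpha_j); the resulting 2x2 Cartan matrix is
[[2, -2], [-1, 2]].
The roots have two lengths (squared-length ratio 2:1); the short ones are alpha_{2}. The associated Dynkin diagram is a chain of 2 nodes with a double edge at one end; the terminal node there is the unique short simple root (B_2), so the type is B_2 (the algebra so(5)).

B2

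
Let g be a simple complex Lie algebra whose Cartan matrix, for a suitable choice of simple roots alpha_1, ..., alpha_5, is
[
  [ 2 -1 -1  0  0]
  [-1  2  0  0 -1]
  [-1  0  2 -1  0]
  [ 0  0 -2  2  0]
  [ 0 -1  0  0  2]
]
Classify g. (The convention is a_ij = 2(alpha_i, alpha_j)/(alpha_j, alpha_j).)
type C_5

The matrix has rank 5 with 2's on the diagonal. Reading the off-diagonal entries as Dynkin edges (a single edge where a_ij = a_ji = -1; a double or triple edge where a_ij * a_ji = 2 or 3), the diagram is a chain of 5 nodes with a double edge at one end; the terminal node there is the unique long simple root (C_5). One simple-root ordering that puts it in standard form is (alpha_5, alpha_2, alpha_1, alpha_3, alpha_4). So the algebra is type C_5, i.e. sp(10).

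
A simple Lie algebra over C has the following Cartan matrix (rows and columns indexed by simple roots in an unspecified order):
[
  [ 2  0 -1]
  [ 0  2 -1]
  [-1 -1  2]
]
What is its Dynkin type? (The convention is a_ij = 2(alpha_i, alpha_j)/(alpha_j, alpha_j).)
A_3

The matrix has rank 3 with 2's on the diagonal. Reading the off-diagonal entries as Dynkin edges (a single edge where a_ij = a_ji = -1; a double or triple edge where a_ij * a_ji = 2 or 3), the diagram is a chain of 3 nodes with single edges (A_3). One simple-root ordering that puts it in standard form is (alpha_1, alpha_3, alpha_2). So the algebra is type A_3, i.e. sl(4).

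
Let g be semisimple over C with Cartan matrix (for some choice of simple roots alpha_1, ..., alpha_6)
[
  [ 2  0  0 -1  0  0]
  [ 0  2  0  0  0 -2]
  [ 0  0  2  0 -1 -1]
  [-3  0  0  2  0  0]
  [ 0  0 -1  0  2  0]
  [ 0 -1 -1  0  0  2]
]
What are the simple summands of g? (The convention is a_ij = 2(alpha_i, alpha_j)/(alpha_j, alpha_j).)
C_4 (sp(8)) + G_2

The diagram associated to this matrix has two connected components: the simple roots {alpha_2, alpha_3, alpha_5, alpha_6} form a chain of 4 nodes with a double edge at one end; the terminal node there is the unique long simple root (C_4), and {alpha_1, alpha_4} form two nodes joined by a triple edge (G_2). A semisimple Lie algebra decomposes uniquely as the direct sum of simple ideals, one per connected component of its Dynkin diagram, so g ≅ C_4 ⊕ G_2 (dimension 36 + 14 = 50).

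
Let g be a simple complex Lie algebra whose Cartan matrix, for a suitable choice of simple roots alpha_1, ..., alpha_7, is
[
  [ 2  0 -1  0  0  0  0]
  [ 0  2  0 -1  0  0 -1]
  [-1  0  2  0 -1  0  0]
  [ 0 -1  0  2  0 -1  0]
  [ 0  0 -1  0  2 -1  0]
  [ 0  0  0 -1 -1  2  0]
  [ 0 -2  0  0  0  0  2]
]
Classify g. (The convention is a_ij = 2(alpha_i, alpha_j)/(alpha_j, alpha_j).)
The matrix has rank 7 with 2's on the diagonal. Reading the off-diagonal entries as Dynkin edges (a single edge where a_ij = a_ji = -1; a double or triple edge where a_ij * a_ji = 2 or 3), the diagram is a chain of 7 nodes with a double edge at one end; the terminal node there is the unique long simple root (C_7). One simple-root ordering that puts it in standard form is (alpha_1, alpha_3, alpha_5, alpha_6, alpha_4, alpha_2, alpha_7). So the algebra is type C_7, i.e. sp(14).

C_7 (sp(14))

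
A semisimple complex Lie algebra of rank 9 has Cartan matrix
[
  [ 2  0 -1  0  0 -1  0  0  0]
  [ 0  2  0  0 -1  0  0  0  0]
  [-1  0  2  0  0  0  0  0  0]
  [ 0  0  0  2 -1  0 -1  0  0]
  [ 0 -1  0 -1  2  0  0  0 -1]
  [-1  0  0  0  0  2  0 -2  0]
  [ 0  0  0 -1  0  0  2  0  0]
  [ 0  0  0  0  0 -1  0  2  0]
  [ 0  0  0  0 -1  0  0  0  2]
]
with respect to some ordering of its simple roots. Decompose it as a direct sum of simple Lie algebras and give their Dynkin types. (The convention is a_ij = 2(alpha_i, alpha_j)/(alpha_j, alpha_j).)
B_4 ⊕ D_5

The diagram associated to this matrix has two connected components: the simple roots {alpha_1, alpha_3, alpha_6, alpha_8} form a chain of 4 nodes with a double edge at one end; the terminal node there is the unique short simple root (B_4), and {alpha_2, alpha_4, alpha_5, alpha_7, alpha_9} form a chain of 3 nodes with a fork of two nodes at one end (D_5). A semisimple Lie algebra decomposes uniquely as the direct sum of simple ideals, one per connected component of its Dynkin diagram, so g ≅ B_4 ⊕ D_5 (dimension 36 + 45 = 81).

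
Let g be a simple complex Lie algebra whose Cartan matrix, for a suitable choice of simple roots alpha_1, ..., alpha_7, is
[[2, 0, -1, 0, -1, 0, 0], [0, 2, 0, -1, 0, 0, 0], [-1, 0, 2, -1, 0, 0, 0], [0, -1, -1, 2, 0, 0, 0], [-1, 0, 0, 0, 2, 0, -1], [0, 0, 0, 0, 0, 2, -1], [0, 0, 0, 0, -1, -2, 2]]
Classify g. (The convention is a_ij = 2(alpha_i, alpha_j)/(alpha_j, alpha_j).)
The matrix has rank 7 with 2's on the diagonal. Reading the off-diagonal entries as Dynkin edges (a single edge where a_ij = a_ji = -1; a double or triple edge where a_ij * a_ji = 2 or 3), the diagram is a chain of 7 nodes with a double edge at one end; the terminal node there is the unique short simple root (B_7). One simple-root ordering that puts it in standard form is (alpha_2, alpha_4, alpha_3, alpha_1, alpha_5, alpha_7, alpha_6). So the algebra is type B_7, i.e. so(15).

B_7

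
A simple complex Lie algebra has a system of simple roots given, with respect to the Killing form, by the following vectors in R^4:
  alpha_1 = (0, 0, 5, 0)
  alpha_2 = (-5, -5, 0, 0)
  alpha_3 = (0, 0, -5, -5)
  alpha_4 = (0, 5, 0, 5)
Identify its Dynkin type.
B_4 (so(9))

Compute the Cartan integers a_ij = 2(alpha_i, alpha_j)/(alpha_j, alpha_j); the resulting 4x4 Cartan matrix is
[[2, 0, -1, 0], [0, 2, 0, -1], [-2, 0, 2, -1], [0, -1, -1, 2]].
The roots have two lengths (squared-length ratio 2:1); the short ones are alpha_{1}. The associated Dynkin diagram is a chain of 4 nodes with a double edge at one end; the terminal node there is the unique short simple root (B_4), so the type is B_4 (the algebra so(9)).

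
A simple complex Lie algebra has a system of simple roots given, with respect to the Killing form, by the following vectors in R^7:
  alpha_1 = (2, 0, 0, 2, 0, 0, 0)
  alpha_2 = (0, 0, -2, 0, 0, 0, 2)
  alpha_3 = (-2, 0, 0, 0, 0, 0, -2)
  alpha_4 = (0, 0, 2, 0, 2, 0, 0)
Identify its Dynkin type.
A4

Compute the Cartan integers a_ij = 2(alpha_i, alpha_j)/(alpha_j, alpha_j); the resulting 4x4 Cartan matrix is
[[2, 0, -1, 0], [0, 2, -1, -1], [-1, -1, 2, 0], [0, -1, 0, 2]].
All simple roots have the same length, so the diagram is simply laced. The associated Dynkin diagram is a chain of 4 nodes with single edges (A_4), so the type is A_4 (the algebra sl(5)).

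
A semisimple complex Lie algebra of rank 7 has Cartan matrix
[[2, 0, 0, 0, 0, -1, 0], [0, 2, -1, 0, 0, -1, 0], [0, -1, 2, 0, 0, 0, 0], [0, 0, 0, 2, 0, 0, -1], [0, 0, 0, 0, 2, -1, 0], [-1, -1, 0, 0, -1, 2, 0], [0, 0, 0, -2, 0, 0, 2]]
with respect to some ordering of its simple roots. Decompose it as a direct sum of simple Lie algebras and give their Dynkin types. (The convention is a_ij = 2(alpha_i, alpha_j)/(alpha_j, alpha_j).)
The diagram associated to this matrix has two connected components: the simple roots {alpha_4, alpha_7} form a chain of 2 nodes with a double edge at one end; the terminal node there is the unique short simple root (B_2), and {alpha_1, alpha_2, alpha_3, alpha_5, alpha_6} form a chain of 3 nodes with a fork of two nodes at one end (D_5). A semisimple Lie algebra decomposes uniquely as the direct sum of simple ideals, one per connected component of its Dynkin diagram, so g ≅ B_2 ⊕ D_5 (dimension 10 + 45 = 55).

B2 ⊕ D5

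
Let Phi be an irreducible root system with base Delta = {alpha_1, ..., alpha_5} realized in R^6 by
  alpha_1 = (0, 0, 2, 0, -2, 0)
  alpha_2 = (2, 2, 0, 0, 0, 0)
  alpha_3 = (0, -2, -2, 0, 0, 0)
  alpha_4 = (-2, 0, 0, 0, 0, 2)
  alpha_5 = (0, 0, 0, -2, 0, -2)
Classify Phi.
Compute the Cartan integers a_ij = 2(alpha_i, alpha_j)/(alpha_j, alpha_j); the resulting 5x5 Cartan matrix is
[[2, 0, -1, 0, 0], [0, 2, -1, -1, 0], [-1, -1, 2, 0, 0], [0, -1, 0, 2, -1], [0, 0, 0, -1, 2]].
All simple roots have the same length, so the diagram is simply laced. The associated Dynkin diagram is a chain of 5 nodes with single edges (A_5), so the type is A_5 (the algebra sl(6)).

type A_5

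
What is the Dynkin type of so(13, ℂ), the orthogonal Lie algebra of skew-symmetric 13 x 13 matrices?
B_6

This is so(13) with 13 odd, which has dimension 13(13-1)/2 = 78 and rank (13-1)/2 = 6. In the classification of classical Lie algebras, the orthogonal algebra so(2n+1) in an odd number of variables has type B_n; here n = 6, so the Dynkin diagram is a chain of 6 nodes with a double edge at one end; the terminal node there is the unique short simple root (B_6). Hence the type is B_6.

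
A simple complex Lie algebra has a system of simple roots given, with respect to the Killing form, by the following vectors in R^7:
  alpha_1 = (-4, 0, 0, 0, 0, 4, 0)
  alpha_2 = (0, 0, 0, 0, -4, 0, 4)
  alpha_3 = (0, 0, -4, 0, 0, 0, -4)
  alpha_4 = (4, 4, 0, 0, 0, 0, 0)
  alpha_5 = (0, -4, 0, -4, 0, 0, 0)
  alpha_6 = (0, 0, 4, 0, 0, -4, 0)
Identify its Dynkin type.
type A_6

Compute the Cartan integers a_ij = 2(alpha_i, alpha_j)/(alpha_j, alpha_j); the resulting 6x6 Cartan matrix is
[[2, 0, 0, -1, 0, -1], [0, 2, -1, 0, 0, 0], [0, -1, 2, 0, 0, -1], [-1, 0, 0, 2, -1, 0], [0, 0, 0, -1, 2, 0], [-1, 0, -1, 0, 0, 2]].
All simple roots have the same length, so the diagram is simply laced. The associated Dynkin diagram is a chain of 6 nodes with single edges (A_6), so the type is A_6 (the algebra sl(7)).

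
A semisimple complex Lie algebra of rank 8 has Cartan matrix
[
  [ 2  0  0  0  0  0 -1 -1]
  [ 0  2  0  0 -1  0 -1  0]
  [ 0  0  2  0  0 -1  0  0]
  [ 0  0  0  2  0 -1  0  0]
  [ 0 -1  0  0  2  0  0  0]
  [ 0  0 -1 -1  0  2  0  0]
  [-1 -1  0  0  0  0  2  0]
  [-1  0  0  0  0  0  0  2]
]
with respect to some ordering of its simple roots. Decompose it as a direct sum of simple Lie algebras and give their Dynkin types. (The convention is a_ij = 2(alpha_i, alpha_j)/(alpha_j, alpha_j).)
A3 ⊕ A5

The diagram associated to this matrix has two connected components: the simple roots {alpha_3, alpha_4, alpha_6} form a chain of 3 nodes with single edges (A_3), and {alpha_1, alpha_2, alpha_5, alpha_7, alpha_8} form a chain of 5 nodes with single edges (A_5). A semisimple Lie algebra decomposes uniquely as the direct sum of simple ideals, one per connected component of its Dynkin diagram, so g ≅ A_3 ⊕ A_5 (dimension 15 + 35 = 50).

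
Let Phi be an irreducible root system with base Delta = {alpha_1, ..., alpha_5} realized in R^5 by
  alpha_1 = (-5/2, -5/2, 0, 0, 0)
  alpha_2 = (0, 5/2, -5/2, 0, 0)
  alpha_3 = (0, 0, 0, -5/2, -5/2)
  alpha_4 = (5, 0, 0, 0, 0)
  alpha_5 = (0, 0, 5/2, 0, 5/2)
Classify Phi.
Compute the Cartan integers a_ij = 2(alpha_i, alpha_j)/(alpha_j, alpha_j); the resulting 5x5 Cartan matrix is
[[2, -1, 0, -1, 0], [-1, 2, 0, 0, -1], [0, 0, 2, 0, -1], [-2, 0, 0, 2, 0], [0, -1, -1, 0, 2]].
The roots have two lengths (squared-length ratio 2:1); the short ones are alpha_{1,2,3,5}. The associated Dynkin diagram is a chain of 5 nodes with a double edge at one end; the terminal node there is the unique long simple root (C_5), so the type is C_5 (the algebra sp(10)).

C5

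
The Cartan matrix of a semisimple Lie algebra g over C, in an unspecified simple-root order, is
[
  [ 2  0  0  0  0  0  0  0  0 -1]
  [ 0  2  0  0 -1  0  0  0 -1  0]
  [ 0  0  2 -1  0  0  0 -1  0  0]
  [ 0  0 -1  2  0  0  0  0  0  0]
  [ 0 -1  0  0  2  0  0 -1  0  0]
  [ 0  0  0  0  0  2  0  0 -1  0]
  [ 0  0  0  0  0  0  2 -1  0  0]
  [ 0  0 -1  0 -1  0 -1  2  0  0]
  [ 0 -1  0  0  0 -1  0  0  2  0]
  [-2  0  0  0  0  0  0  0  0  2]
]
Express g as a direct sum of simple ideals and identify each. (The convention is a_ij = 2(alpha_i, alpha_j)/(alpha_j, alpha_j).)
B2 ⊕ E8

The diagram associated to this matrix has two connected components: the simple roots {alpha_1, alpha_10} form a chain of 2 nodes with a double edge at one end; the terminal node there is the unique short simple root (B_2), and {alpha_2, alpha_3, alpha_4, alpha_5, alpha_6, alpha_7, alpha_8, alpha_9} form a chain of 7 nodes with one extra node attached to the third node from one end (E_8). A semisimple Lie algebra decomposes uniquely as the direct sum of simple ideals, one per connected component of its Dynkin diagram, so g ≅ B_2 ⊕ E_8 (dimension 10 + 248 = 258).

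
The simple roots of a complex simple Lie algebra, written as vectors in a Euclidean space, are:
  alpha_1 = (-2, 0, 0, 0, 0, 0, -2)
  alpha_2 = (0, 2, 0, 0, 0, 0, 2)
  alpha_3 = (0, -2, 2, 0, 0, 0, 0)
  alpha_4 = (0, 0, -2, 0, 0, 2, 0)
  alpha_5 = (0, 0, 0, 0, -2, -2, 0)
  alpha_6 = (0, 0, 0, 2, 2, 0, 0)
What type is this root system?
Compute the Cartan integers a_ij = 2(alpha_i, alpha_j)/(alpha_j, alpha_j); the resulting 6x6 Cartan matrix is
[[2, -1, 0, 0, 0, 0], [-1, 2, -1, 0, 0, 0], [0, -1, 2, -1, 0, 0], [0, 0, -1, 2, -1, 0], [0, 0, 0, -1, 2, -1], [0, 0, 0, 0, -1, 2]].
All simple roots have the same length, so the diagram is simply laced. The associated Dynkin diagram is a chain of 6 nodes with single edges (A_6), so the type is A_6 (the algebra sl(7)).

A_6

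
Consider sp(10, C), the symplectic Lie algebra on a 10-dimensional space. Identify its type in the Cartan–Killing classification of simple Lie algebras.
This is sp(10), which has dimension 10(10+1)/2 = 55 and rank 10/2 = 5. In the classification of classical Lie algebras, the symplectic algebra sp(2n) has type C_n; here n = 5, so the Dynkin diagram is a chain of 5 nodes with a double edge at one end; the terminal node there is the unique long simple root (C_5). Hence the type is C_5.

C_5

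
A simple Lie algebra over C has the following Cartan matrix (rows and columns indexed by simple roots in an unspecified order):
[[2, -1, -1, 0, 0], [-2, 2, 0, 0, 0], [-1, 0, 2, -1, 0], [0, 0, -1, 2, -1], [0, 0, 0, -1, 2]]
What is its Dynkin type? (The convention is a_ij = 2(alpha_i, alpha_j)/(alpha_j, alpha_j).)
type C_5

The matrix has rank 5 with 2's on the diagonal. Reading the off-diagonal entries as Dynkin edges (a single edge where a_ij = a_ji = -1; a double or triple edge where a_ij * a_ji = 2 or 3), the diagram is a chain of 5 nodes with a double edge at one end; the terminal node there is the unique long simple root (C_5). One simple-root ordering that puts it in standard form is (alpha_5, alpha_4, alpha_3, alpha_1, alpha_2). So the algebra is type C_5, i.e. sp(10).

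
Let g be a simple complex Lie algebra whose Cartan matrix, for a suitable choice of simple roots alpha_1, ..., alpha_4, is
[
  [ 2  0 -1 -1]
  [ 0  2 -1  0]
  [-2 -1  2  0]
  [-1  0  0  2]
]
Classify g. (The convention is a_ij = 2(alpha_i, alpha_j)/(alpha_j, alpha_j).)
F4

The matrix has rank 4 with 2's on the diagonal. Reading the off-diagonal entries as Dynkin edges (a single edge where a_ij = a_ji = -1; a double or triple edge where a_ij * a_ji = 2 or 3), the diagram is a chain of 4 nodes with a double edge between the middle two (F_4). One simple-root ordering that puts it in standard form is (alpha_2, alpha_3, alpha_1, alpha_4). So the algebra is type F_4.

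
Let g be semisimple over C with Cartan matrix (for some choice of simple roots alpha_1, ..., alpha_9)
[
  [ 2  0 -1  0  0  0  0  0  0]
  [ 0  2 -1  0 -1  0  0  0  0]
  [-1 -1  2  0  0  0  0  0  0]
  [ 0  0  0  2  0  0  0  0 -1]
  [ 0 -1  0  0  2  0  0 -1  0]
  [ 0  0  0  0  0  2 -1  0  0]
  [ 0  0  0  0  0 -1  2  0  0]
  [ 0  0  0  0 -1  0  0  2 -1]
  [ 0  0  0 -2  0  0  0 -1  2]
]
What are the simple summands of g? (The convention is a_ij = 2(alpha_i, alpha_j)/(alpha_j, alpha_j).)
type A_2 + type B_7

The diagram associated to this matrix has two connected components: the simple roots {alpha_6, alpha_7} form a chain of 2 nodes with single edges (A_2), and {alpha_1, alpha_2, alpha_3, alpha_4, alpha_5, alpha_8, alpha_9} form a chain of 7 nodes with a double edge at one end; the terminal node there is the unique short simple root (B_7). A semisimple Lie algebra decomposes uniquely as the direct sum of simple ideals, one per connected component of its Dynkin diagram, so g ≅ A_2 ⊕ B_7 (dimension 8 + 105 = 113).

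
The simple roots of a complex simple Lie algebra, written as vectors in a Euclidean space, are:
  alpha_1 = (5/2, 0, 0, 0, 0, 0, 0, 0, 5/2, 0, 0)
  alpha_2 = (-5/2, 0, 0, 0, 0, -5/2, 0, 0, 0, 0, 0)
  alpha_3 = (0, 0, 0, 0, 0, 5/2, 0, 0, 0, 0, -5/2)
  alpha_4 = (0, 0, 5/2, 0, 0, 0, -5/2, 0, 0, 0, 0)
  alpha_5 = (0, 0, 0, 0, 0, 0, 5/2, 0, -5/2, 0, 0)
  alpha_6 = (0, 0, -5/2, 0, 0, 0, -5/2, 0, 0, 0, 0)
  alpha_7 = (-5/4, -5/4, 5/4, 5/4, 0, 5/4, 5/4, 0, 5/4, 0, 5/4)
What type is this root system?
type E_7

Compute the Cartan integers a_ij = 2(alpha_i, alpha_j)/(alpha_j, alpha_j); the resulting 7x7 Cartan matrix is
[[2, -1, 0, 0, -1, 0, 0], [-1, 2, -1, 0, 0, 0, 0], [0, -1, 2, 0, 0, 0, 0], [0, 0, 0, 2, -1, 0, 0], [-1, 0, 0, -1, 2, -1, 0], [0, 0, 0, 0, -1, 2, -1], [0, 0, 0, 0, 0, -1, 2]].
All simple roots have the same length, so the diagram is simply laced. The associated Dynkin diagram is a chain of 6 nodes with one extra node attached to the third node from one end (E_7), so the type is E_7.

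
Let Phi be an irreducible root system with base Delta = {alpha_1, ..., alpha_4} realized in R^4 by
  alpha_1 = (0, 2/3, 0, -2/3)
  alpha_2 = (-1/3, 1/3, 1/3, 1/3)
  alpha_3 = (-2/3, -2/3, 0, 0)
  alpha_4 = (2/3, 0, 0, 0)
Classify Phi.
type F_4

Compute the Cartan integers a_ij = 2(alpha_i, alpha_j)/(alpha_j, alpha_j); the resulting 4x4 Cartan matrix is
[[2, 0, -1, 0], [0, 2, 0, -1], [-1, 0, 2, -2], [0, -1, -1, 2]].
The roots have two lengths (squared-length ratio 2:1); the short ones are alpha_{2,4}. The associated Dynkin diagram is a chain of 4 nodes with a double edge between the middle two (F_4), so the type is F_4.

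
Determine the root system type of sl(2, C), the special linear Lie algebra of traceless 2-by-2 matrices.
type A_1

This is sl(2), which has dimension 2^2 - 1 = 3 and rank 2 - 1 = 1 (a Cartan subalgebra is the diagonal traceless matrices). In the classification of classical Lie algebras, the special linear algebra sl(n+1) has type A_n; here n = 1, so the Dynkin diagram is a chain of 1 nodes with single edges (A_1). Hence the type is A_1.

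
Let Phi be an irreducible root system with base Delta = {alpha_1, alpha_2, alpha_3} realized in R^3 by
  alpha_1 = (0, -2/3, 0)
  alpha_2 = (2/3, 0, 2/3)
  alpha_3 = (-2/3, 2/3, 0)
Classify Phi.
Compute the Cartan integers a_ij = 2(alpha_i, alpha_j)/(alpha_j, alpha_j); the resulting 3x3 Cartan matrix is
[[2, 0, -1], [0, 2, -1], [-2, -1, 2]].
The roots have two lengths (squared-length ratio 2:1); the short ones are alpha_{1}. The associated Dynkin diagram is a chain of 3 nodes with a double edge at one end; the terminal node there is the unique short simple root (B_3), so the type is B_3 (the algebra so(7)).

B_3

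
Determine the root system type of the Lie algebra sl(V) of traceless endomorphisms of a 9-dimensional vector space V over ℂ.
This is sl(9), which has dimension 9^2 - 1 = 80 and rank 9 - 1 = 8 (a Cartan subalgebra is the diagonal traceless matrices). In the classification of classical Lie algebras, the special linear algebra sl(n+1) has type A_n; here n = 8, so the Dynkin diagram is a chain of 8 nodes with single edges (A_8). Hence the type is A_8.

A_8 (sl(9))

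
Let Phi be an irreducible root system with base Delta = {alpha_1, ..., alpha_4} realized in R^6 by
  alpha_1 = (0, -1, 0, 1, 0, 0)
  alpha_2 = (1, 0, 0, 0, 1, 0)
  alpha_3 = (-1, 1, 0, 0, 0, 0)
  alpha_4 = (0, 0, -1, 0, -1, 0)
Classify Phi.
A_4

Compute the Cartan integers a_ij = 2(alpha_i, alpha_j)/(alpha_j, alpha_j); the resulting 4x4 Cartan matrix is
[[2, 0, -1, 0], [0, 2, -1, -1], [-1, -1, 2, 0], [0, -1, 0, 2]].
All simple roots have the same length, so the diagram is simply laced. The associated Dynkin diagram is a chain of 4 nodes with single edges (A_4), so the type is A_4 (the algebra sl(5)).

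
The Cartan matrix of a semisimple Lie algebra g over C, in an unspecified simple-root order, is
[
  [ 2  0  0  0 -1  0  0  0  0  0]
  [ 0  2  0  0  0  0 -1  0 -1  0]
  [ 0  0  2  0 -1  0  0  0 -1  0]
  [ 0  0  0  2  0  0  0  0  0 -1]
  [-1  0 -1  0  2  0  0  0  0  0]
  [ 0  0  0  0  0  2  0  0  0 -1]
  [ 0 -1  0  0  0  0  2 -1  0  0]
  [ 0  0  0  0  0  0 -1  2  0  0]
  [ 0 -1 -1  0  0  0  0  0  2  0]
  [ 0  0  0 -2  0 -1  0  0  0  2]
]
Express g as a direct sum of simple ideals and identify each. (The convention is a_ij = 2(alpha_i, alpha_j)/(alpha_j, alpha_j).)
A_7 (sl(8)) ⊕ B_3 (so(7))

The diagram associated to this matrix has two connected components: the simple roots {alpha_1, alpha_2, alpha_3, alpha_5, alpha_7, alpha_8, alpha_9} form a chain of 7 nodes with single edges (A_7), and {alpha_4, alpha_6, alpha_10} form a chain of 3 nodes with a double edge at one end; the terminal node there is the unique short simple root (B_3). A semisimple Lie algebra decomposes uniquely as the direct sum of simple ideals, one per connected component of its Dynkin diagram, so g ≅ A_7 ⊕ B_3 (dimension 63 + 21 = 84).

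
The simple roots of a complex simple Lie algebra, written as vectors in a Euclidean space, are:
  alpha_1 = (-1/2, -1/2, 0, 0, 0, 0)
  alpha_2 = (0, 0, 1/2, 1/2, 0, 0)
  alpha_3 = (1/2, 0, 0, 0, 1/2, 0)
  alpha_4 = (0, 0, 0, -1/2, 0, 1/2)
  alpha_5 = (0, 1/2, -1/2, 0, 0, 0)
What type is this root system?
Compute the Cartan integers a_ij = 2(alpha_i, alpha_j)/(alpha_j, alpha_j); the resulting 5x5 Cartan matrix is
[[2, 0, -1, 0, -1], [0, 2, 0, -1, -1], [-1, 0, 2, 0, 0], [0, -1, 0, 2, 0], [-1, -1, 0, 0, 2]].
All simple roots have the same length, so the diagram is simply laced. The associated Dynkin diagram is a chain of 5 nodes with single edges (A_5), so the type is A_5 (the algebra sl(6)).

A5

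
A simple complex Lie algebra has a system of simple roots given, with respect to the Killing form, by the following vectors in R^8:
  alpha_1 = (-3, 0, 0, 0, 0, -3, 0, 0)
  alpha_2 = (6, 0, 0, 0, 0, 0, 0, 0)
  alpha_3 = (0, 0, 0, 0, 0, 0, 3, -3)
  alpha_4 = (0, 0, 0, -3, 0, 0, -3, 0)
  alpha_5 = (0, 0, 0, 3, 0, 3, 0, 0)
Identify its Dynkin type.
C_5

Compute the Cartan integers a_ij = 2(alpha_i, alpha_j)/(alpha_j, alpha_j); the resulting 5x5 Cartan matrix is
[[2, -1, 0, 0, -1], [-2, 2, 0, 0, 0], [0, 0, 2, -1, 0], [0, 0, -1, 2, -1], [-1, 0, 0, -1, 2]].
The roots have two lengths (squared-length ratio 2:1); the short ones are alpha_{1,3,4,5}. The associated Dynkin diagram is a chain of 5 nodes with a double edge at one end; the terminal node there is the unique long simple root (C_5), so the type is C_5 (the algebra sp(10)).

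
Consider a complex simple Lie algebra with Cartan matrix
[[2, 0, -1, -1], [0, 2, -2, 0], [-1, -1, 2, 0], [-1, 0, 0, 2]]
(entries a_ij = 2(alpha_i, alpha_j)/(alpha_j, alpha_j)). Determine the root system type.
C_4 (sp(8))

The matrix has rank 4 with 2's on the diagonal. Reading the off-diagonal entries as Dynkin edges (a single edge where a_ij = a_ji = -1; a double or triple edge where a_ij * a_ji = 2 or 3), the diagram is a chain of 4 nodes with a double edge at one end; the terminal node there is the unique long simple root (C_4). One simple-root ordering that puts it in standard form is (alpha_4, alpha_1, alpha_3, alpha_2). So the algebra is type C_4, i.e. sp(8).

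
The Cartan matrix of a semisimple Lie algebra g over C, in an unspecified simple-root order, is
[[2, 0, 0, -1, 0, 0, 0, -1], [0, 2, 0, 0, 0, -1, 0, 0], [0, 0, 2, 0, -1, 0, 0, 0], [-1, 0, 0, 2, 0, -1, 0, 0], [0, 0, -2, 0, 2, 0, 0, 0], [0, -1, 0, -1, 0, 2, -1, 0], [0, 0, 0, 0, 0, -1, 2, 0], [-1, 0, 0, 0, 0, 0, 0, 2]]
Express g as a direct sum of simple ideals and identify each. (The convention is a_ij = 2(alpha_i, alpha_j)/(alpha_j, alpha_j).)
The diagram associated to this matrix has two connected components: the simple roots {alpha_3, alpha_5} form a chain of 2 nodes with a double edge at one end; the terminal node there is the unique short simple root (B_2), and {alpha_1, alpha_2, alpha_4, alpha_6, alpha_7, alpha_8} form a chain of 4 nodes with a fork of two nodes at one end (D_6). A semisimple Lie algebra decomposes uniquely as the direct sum of simple ideals, one per connected component of its Dynkin diagram, so g ≅ B_2 ⊕ D_6 (dimension 10 + 66 = 76).

B_2 (so(5)) ⊕ D_6 (so(12))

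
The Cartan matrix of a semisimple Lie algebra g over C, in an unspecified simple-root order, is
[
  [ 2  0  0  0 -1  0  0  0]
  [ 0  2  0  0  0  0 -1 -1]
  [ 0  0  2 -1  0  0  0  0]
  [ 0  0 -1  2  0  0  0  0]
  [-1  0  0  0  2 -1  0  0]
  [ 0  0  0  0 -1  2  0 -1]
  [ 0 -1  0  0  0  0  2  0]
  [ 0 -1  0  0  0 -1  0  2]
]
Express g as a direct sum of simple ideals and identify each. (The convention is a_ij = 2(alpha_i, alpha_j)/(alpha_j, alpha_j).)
A2 ⊕ A6

The diagram associated to this matrix has two connected components: the simple roots {alpha_3, alpha_4} form a chain of 2 nodes with single edges (A_2), and {alpha_1, alpha_2, alpha_5, alpha_6, alpha_7, alpha_8} form a chain of 6 nodes with single edges (A_6). A semisimple Lie algebra decomposes uniquely as the direct sum of simple ideals, one per connected component of its Dynkin diagram, so g ≅ A_2 ⊕ A_6 (dimension 8 + 48 = 56).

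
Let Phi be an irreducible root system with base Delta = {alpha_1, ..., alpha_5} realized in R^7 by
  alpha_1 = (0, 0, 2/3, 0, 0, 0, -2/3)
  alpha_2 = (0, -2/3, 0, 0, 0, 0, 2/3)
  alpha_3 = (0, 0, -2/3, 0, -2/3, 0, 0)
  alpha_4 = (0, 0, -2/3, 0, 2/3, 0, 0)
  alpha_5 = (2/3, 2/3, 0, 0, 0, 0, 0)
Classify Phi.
D_5

Compute the Cartan integers a_ij = 2(alpha_i, alpha_j)/(alpha_j, alpha_j); the resulting 5x5 Cartan matrix is
[[2, -1, -1, -1, 0], [-1, 2, 0, 0, -1], [-1, 0, 2, 0, 0], [-1, 0, 0, 2, 0], [0, -1, 0, 0, 2]].
All simple roots have the same length, so the diagram is simply laced. The associated Dynkin diagram is a chain of 3 nodes with a fork of two nodes at one end (D_5), so the type is D_5 (the algebra so(10)).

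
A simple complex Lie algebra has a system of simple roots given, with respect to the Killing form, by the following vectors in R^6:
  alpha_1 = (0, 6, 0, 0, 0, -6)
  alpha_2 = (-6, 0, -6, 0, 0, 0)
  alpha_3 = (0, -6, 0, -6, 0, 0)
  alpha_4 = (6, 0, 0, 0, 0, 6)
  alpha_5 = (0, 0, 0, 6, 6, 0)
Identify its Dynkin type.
type A_5

Compute the Cartan integers a_ij = 2(alpha_i, alpha_j)/(alpha_j, alpha_j); the resulting 5x5 Cartan matrix is
[[2, 0, -1, -1, 0], [0, 2, 0, -1, 0], [-1, 0, 2, 0, -1], [-1, -1, 0, 2, 0], [0, 0, -1, 0, 2]].
All simple roots have the same length, so the diagram is simply laced. The associated Dynkin diagram is a chain of 5 nodes with single edges (A_5), so the type is A_5 (the algebra sl(6)).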